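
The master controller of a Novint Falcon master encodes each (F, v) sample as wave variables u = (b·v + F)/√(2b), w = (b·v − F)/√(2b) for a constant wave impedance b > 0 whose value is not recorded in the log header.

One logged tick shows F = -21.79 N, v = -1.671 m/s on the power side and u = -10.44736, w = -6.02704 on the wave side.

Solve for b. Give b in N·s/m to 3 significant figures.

b = 48.6 N·s/m

u + w = -16.47440;  u + w = √(2b)·v, so √(2b) = -16.47440/(-1.671) = 9.85901.
b = (√(2b))²/2 = 97.20001/2 = 48.60001.
(Check via u − w = 2F/√(2b): u − w = -4.42032, 2F/√(2b) = -4.42032.)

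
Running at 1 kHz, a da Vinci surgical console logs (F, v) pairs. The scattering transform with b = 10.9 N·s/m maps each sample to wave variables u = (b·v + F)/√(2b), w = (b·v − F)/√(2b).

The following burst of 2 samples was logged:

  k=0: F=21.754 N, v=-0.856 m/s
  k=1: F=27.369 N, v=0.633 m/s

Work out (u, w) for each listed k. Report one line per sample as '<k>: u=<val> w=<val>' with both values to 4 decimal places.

0: u=2.6608 w=-6.6575
1: u=7.3395 w=-4.3840

k=0: b·v=10.9×(-0.856)=-9.3304; √(2b)=4.6690; u=(-9.3304+21.754)/4.6690=2.6608, w=(-9.3304−21.754)/4.6690=-6.6575
k=1: b·v=10.9×0.633=6.8997; √(2b)=4.6690; u=(6.8997+27.369)/4.6690=7.3395, w=(6.8997−27.369)/4.6690=-4.3840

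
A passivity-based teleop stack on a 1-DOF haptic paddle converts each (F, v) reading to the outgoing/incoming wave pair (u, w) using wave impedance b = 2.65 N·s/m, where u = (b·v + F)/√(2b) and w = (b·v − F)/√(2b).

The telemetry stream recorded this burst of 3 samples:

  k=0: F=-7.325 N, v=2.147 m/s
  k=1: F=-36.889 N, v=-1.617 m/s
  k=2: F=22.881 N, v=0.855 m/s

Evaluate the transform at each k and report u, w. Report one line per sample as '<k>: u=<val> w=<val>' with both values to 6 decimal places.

k=0: b·v=2.65×2.147=5.689550; √(2b)=2.302173; u=(5.689550+(-7.325))/2.302173=-0.710394, w=(5.689550−(-7.325))/2.302173=5.653159
k=1: b·v=2.65×(-1.617)=-4.285050; √(2b)=2.302173; u=(-4.285050+(-36.889))/2.302173=-17.884864, w=(-4.285050−(-36.889))/2.302173=14.162251
k=2: b·v=2.65×0.855=2.265750; √(2b)=2.302173; u=(2.265750+22.881)/2.302173=10.923050, w=(2.265750−22.881)/2.302173=-8.954692

0: u=-0.710394 w=5.653159
1: u=-17.884864 w=14.162251
2: u=10.923050 w=-8.954692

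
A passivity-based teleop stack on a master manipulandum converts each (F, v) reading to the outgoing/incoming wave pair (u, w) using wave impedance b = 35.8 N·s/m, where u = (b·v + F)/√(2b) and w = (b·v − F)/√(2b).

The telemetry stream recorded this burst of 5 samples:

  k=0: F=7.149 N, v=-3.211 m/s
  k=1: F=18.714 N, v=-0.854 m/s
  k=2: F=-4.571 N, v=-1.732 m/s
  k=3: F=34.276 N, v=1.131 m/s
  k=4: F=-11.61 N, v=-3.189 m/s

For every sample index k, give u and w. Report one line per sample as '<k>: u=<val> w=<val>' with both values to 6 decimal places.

0: u=-12.740357 w=-14.430092
1: u=-1.401519 w=-5.824755
2: u=-7.868014 w=-6.787613
3: u=8.835812 w=0.734346
4: u=-14.864214 w=-12.120078

k=0: b·v=35.8×(-3.211)=-114.953800; √(2b)=8.461678; u=(-114.953800+7.149)/8.461678=-12.740357, w=(-114.953800−7.149)/8.461678=-14.430092
k=1: b·v=35.8×(-0.854)=-30.573200; √(2b)=8.461678; u=(-30.573200+18.714)/8.461678=-1.401519, w=(-30.573200−18.714)/8.461678=-5.824755
k=2: b·v=35.8×(-1.732)=-62.005600; √(2b)=8.461678; u=(-62.005600+(-4.571))/8.461678=-7.868014, w=(-62.005600−(-4.571))/8.461678=-6.787613
k=3: b·v=35.8×1.131=40.489800; √(2b)=8.461678; u=(40.489800+34.276)/8.461678=8.835812, w=(40.489800−34.276)/8.461678=0.734346
k=4: b·v=35.8×(-3.189)=-114.166200; √(2b)=8.461678; u=(-114.166200+(-11.61))/8.461678=-14.864214, w=(-114.166200−(-11.61))/8.461678=-12.120078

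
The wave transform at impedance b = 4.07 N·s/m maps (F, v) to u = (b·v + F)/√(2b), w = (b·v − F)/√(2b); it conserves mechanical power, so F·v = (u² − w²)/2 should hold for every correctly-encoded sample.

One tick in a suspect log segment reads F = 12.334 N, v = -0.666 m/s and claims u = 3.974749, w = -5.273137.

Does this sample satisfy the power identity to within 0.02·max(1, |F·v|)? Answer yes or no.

no

F·v = 12.334×(-0.666) = -8.214444 W.
(u² − w²)/2 = (15.798630 − 27.805974)/2 = -6.003672 W.
|Δ| = 2.210772;  2% of max(1, |F·v|) = 0.164289.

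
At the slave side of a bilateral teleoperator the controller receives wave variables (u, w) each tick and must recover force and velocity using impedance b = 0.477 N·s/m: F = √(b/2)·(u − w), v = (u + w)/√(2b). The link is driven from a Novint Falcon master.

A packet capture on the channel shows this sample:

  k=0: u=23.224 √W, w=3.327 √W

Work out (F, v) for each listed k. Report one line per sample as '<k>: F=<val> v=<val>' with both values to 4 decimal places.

0: F=9.7170 v=27.1836

k=0: u−w=19.8970, u+w=26.5510; √(b/2)=0.4884, √(2b)=0.9767; F=0.4884×19.897=9.7170, v=26.5510/0.9767=27.1836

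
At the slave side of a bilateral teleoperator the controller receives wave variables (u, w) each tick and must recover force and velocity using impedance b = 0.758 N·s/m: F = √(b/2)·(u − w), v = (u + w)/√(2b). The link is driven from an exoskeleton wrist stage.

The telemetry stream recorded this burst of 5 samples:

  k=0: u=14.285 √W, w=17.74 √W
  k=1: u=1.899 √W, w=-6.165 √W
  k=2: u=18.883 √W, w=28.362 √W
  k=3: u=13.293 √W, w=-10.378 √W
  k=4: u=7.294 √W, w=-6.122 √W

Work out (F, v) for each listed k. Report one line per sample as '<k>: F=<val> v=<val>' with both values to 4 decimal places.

0: F=-2.1270 v=26.0100
1: F=4.9644 v=-3.4647
2: F=-5.8356 v=38.3713
3: F=14.5726 v=2.3675
4: F=8.2593 v=0.9519

k=0: u−w=-3.4550, u+w=32.0250; √(b/2)=0.6156, √(2b)=1.2313; F=0.6156×(-3.455)=-2.1270, v=32.0250/1.2313=26.0100
k=1: u−w=8.0640, u+w=-4.2660; √(b/2)=0.6156, √(2b)=1.2313; F=0.6156×8.064=4.9644, v=-4.2660/1.2313=-3.4647
k=2: u−w=-9.4790, u+w=47.2450; √(b/2)=0.6156, √(2b)=1.2313; F=0.6156×(-9.479)=-5.8356, v=47.2450/1.2313=38.3713
k=3: u−w=23.6710, u+w=2.9150; √(b/2)=0.6156, √(2b)=1.2313; F=0.6156×23.671=14.5726, v=2.9150/1.2313=2.3675
k=4: u−w=13.4160, u+w=1.1720; √(b/2)=0.6156, √(2b)=1.2313; F=0.6156×13.416=8.2593, v=1.1720/1.2313=0.9519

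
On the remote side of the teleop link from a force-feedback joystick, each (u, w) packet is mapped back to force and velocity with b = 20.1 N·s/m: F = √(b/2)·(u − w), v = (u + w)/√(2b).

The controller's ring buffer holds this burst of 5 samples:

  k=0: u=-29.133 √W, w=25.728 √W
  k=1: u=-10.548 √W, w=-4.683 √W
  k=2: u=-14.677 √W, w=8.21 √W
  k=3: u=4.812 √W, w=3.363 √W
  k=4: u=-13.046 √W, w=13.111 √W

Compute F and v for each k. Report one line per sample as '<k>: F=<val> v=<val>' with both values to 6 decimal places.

k=0: u−w=-54.861000, u+w=-3.405000; √(b/2)=3.170173, √(2b)=6.340347; F=3.170173×(-54.861)=-173.918888, v=-3.405000/6.340347=-0.537037
k=1: u−w=-5.865000, u+w=-15.231000; √(b/2)=3.170173, √(2b)=6.340347; F=3.170173×(-5.865)=-18.593068, v=-15.231000/6.340347=-2.402234
k=2: u−w=-22.887000, u+w=-6.467000; √(b/2)=3.170173, √(2b)=6.340347; F=3.170173×(-22.887)=-72.555761, v=-6.467000/6.340347=-1.019976
k=3: u−w=1.449000, u+w=8.175000; √(b/2)=3.170173, √(2b)=6.340347; F=3.170173×1.449=4.593581, v=8.175000/6.340347=1.289362
k=4: u−w=-26.157000, u+w=0.065000; √(b/2)=3.170173, √(2b)=6.340347; F=3.170173×(-26.157)=-82.922228, v=0.065000/6.340347=0.010252

0: F=-173.918888 v=-0.537037
1: F=-18.593068 v=-2.402234
2: F=-72.555761 v=-1.019976
3: F=4.593581 v=1.289362
4: F=-82.922228 v=0.010252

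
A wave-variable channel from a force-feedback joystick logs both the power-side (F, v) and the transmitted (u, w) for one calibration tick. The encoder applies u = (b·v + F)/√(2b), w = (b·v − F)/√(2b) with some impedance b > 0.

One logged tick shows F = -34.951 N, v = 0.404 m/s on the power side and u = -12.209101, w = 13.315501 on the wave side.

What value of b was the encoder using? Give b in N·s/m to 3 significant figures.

b = 3.75 N·s/m

u + w = 1.106400;  u + w = √(2b)·v, so √(2b) = 1.106400/0.404 = 2.738614.
b = (√(2b))²/2 = 7.500006/2 = 3.750003.
(Check via u − w = 2F/√(2b): u − w = -25.524602, 2F/√(2b) = -25.524591.)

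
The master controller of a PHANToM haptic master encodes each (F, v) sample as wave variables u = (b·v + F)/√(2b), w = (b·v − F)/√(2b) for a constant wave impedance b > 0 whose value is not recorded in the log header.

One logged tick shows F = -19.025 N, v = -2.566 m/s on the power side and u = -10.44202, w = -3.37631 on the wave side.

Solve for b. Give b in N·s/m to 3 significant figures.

u + w = -13.8183;  u + w = √(2b)·v, so √(2b) = -13.8183/(-2.566) = 5.3852.
b = (√(2b))²/2 = 29.0000/2 = 14.5000.
(Check via u − w = 2F/√(2b): u − w = -7.0657, 2F/√(2b) = -7.0657.)

b = 14.5 N·s/m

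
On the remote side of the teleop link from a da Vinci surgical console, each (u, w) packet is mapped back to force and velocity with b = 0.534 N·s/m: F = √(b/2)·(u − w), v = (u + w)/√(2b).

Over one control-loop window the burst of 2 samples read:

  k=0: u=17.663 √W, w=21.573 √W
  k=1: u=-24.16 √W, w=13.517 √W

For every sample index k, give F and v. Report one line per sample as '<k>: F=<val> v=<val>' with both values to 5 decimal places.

k=0: u−w=-3.91000, u+w=39.23600; √(b/2)=0.51672, √(2b)=1.03344; F=0.51672×(-3.91)=-2.02038, v=39.23600/1.03344=37.96637
k=1: u−w=-37.67700, u+w=-10.64300; √(b/2)=0.51672, √(2b)=1.03344; F=0.51672×(-37.677)=-19.46848, v=-10.64300/1.03344=-10.29861

0: F=-2.02038 v=37.96637
1: F=-19.46848 v=-10.29861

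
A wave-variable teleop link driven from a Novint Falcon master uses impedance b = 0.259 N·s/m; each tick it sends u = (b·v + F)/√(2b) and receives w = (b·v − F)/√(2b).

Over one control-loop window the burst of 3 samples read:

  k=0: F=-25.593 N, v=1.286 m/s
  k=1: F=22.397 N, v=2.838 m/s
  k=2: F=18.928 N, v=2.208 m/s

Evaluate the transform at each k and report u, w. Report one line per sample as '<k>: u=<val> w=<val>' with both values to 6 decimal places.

k=0: b·v=0.259×1.286=0.333074; √(2b)=0.719722; u=(0.333074+(-25.593))/0.719722=-35.096774, w=(0.333074−(-25.593))/0.719722=36.022336
k=1: b·v=0.259×2.838=0.735042; √(2b)=0.719722; u=(0.735042+22.397)/0.719722=32.140238, w=(0.735042−22.397)/0.719722=-30.097667
k=2: b·v=0.259×2.208=0.571872; √(2b)=0.719722; u=(0.571872+18.928)/0.719722=27.093610, w=(0.571872−18.928)/0.719722=-25.504464

0: u=-35.096774 w=36.022336
1: u=32.140238 w=-30.097667
2: u=27.093610 w=-25.504464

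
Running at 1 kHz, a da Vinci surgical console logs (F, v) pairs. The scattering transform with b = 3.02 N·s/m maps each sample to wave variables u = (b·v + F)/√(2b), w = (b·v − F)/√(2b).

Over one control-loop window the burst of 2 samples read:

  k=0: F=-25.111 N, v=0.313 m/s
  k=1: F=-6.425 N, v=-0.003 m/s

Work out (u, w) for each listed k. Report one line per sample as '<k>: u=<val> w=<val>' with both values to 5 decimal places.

k=0: b·v=3.02×0.313=0.94526; √(2b)=2.45764; u=(0.94526+(-25.111))/2.45764=-9.83290, w=(0.94526−(-25.111))/2.45764=10.60214
k=1: b·v=3.02×(-0.003)=-0.00906; √(2b)=2.45764; u=(-0.00906+(-6.425))/2.45764=-2.61798, w=(-0.00906−(-6.425))/2.45764=2.61061

0: u=-9.83290 w=10.60214
1: u=-2.61798 w=2.61061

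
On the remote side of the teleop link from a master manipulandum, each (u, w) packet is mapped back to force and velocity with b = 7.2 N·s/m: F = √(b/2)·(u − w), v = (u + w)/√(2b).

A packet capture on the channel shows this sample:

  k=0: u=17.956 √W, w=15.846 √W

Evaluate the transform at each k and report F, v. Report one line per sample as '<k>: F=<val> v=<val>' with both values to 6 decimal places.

0: F=4.003444 v=8.907609

k=0: u−w=2.110000, u+w=33.802000; √(b/2)=1.897367, √(2b)=3.794733; F=1.897367×2.11=4.003444, v=33.802000/3.794733=8.907609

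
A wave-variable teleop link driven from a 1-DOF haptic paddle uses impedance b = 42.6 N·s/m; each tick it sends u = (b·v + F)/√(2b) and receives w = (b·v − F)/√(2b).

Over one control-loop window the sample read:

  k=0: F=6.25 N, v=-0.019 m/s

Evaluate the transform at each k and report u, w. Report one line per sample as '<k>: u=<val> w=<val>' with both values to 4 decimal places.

0: u=0.5894 w=-0.7648

k=0: b·v=42.6×(-0.019)=-0.8094; √(2b)=9.2304; u=(-0.8094+6.25)/9.2304=0.5894, w=(-0.8094−6.25)/9.2304=-0.7648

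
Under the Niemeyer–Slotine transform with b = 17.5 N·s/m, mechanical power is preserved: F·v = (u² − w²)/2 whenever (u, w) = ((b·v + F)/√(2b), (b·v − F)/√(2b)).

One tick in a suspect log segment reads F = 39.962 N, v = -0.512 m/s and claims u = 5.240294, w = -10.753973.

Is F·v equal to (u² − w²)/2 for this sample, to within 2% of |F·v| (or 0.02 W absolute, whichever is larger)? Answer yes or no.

F·v = 39.962×(-0.512) = -20.460544 W.
(u² − w²)/2 = (27.460681 − 115.647935)/2 = -44.093627 W.
|Δ| = 23.633083;  2% of max(1, |F·v|) = 0.409211.

no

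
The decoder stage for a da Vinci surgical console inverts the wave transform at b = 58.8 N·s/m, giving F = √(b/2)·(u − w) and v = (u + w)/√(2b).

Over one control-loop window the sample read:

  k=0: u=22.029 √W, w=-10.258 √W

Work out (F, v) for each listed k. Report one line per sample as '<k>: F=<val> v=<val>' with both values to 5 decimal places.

0: F=175.06582 v=1.08545

k=0: u−w=32.28700, u+w=11.77100; √(b/2)=5.42218, √(2b)=10.84435; F=5.42218×32.287=175.06582, v=11.77100/10.84435=1.08545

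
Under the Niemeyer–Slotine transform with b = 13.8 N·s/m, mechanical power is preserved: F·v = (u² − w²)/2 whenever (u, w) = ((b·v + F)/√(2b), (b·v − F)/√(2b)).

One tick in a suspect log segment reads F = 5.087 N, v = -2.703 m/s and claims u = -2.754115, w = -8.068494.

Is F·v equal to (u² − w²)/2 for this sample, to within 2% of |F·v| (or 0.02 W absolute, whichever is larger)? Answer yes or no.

no

F·v = 5.087×(-2.703) = -13.750161 W.
(u² − w²)/2 = (7.585149 − 65.100595)/2 = -28.757723 W.
|Δ| = 15.007562;  2% of max(1, |F·v|) = 0.275003.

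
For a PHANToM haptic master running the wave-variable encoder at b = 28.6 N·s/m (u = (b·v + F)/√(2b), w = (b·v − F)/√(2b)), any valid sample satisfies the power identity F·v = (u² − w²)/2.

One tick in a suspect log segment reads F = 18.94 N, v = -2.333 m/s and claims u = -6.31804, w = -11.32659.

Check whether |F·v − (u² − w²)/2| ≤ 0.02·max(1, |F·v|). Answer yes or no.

yes

F·v = 18.94×(-2.333) = -44.1870 W.
(u² − w²)/2 = (39.9176 − 128.2916)/2 = -44.1870 W.
|Δ| = 0.0000;  2% of max(1, |F·v|) = 0.8837.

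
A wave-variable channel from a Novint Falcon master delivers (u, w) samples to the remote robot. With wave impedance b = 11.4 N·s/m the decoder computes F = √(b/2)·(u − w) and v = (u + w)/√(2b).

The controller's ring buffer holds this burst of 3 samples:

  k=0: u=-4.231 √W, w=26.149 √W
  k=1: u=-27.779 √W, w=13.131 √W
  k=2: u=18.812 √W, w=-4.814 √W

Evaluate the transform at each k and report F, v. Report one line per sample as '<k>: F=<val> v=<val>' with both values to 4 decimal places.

k=0: u−w=-30.3800, u+w=21.9180; √(b/2)=2.3875, √(2b)=4.7749; F=2.3875×(-30.38)=-72.5313, v=21.9180/4.7749=4.5902
k=1: u−w=-40.9100, u+w=-14.6480; √(b/2)=2.3875, √(2b)=4.7749; F=2.3875×(-40.91)=-97.6713, v=-14.6480/4.7749=-3.0677
k=2: u−w=23.6260, u+w=13.9980; √(b/2)=2.3875, √(2b)=4.7749; F=2.3875×23.626=56.4063, v=13.9980/4.7749=2.9316

0: F=-72.5313 v=4.5902
1: F=-97.6713 v=-3.0677
2: F=56.4063 v=2.9316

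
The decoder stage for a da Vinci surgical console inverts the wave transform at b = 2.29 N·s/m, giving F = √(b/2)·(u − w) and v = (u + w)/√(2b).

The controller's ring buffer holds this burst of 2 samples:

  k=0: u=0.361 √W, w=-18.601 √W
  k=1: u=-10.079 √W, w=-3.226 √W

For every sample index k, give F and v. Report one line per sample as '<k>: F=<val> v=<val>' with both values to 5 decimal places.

k=0: u−w=18.96200, u+w=-18.24000; √(b/2)=1.07005, √(2b)=2.14009; F=1.07005×18.962=20.29023, v=-18.24000/2.14009=-8.52299
k=1: u−w=-6.85300, u+w=-13.30500; √(b/2)=1.07005, √(2b)=2.14009; F=1.07005×(-6.853)=-7.33303, v=-13.30500/2.14009=-6.21702

0: F=20.29023 v=-8.52299
1: F=-7.33303 v=-6.21702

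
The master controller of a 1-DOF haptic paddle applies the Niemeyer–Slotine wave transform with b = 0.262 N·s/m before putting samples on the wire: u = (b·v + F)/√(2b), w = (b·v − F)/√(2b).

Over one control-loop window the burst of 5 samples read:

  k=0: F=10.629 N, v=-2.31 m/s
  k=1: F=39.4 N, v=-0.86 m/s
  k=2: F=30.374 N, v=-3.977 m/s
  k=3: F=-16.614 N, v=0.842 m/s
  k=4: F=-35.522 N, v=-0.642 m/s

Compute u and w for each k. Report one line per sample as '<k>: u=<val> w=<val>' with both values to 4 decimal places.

k=0: b·v=0.262×(-2.31)=-0.6052; √(2b)=0.7239; u=(-0.6052+10.629)/0.7239=13.8473, w=(-0.6052−10.629)/0.7239=-15.5195
k=1: b·v=0.262×(-0.86)=-0.2253; √(2b)=0.7239; u=(-0.2253+39.4)/0.7239=54.1178, w=(-0.2253−39.4)/0.7239=-54.7403
k=2: b·v=0.262×(-3.977)=-1.0420; √(2b)=0.7239; u=(-1.0420+30.374)/0.7239=40.5207, w=(-1.0420−30.374)/0.7239=-43.3995
k=3: b·v=0.262×0.842=0.2206; √(2b)=0.7239; u=(0.2206+(-16.614))/0.7239=-22.6466, w=(0.2206−(-16.614))/0.7239=23.2561
k=4: b·v=0.262×(-0.642)=-0.1682; √(2b)=0.7239; u=(-0.1682+(-35.522))/0.7239=-49.3041, w=(-0.1682−(-35.522))/0.7239=48.8394

0: u=13.8473 w=-15.5195
1: u=54.1178 w=-54.7403
2: u=40.5207 w=-43.3995
3: u=-22.6466 w=23.2561
4: u=-49.3041 w=48.8394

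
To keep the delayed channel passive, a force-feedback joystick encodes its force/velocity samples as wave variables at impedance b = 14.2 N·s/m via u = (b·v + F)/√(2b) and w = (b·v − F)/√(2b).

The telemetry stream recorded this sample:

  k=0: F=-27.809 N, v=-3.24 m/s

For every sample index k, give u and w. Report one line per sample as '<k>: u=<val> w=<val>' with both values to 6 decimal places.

k=0: b·v=14.2×(-3.24)=-46.008000; √(2b)=5.329165; u=(-46.008000+(-27.809))/5.329165=-13.851513, w=(-46.008000−(-27.809))/5.329165=-3.414981

0: u=-13.851513 w=-3.414981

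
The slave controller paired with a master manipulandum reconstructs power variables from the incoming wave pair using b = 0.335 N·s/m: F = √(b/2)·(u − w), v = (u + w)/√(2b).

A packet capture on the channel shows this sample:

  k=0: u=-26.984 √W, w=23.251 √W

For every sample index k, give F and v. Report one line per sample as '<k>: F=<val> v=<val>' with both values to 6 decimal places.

0: F=-20.559560 v=-4.560585

k=0: u−w=-50.235000, u+w=-3.733000; √(b/2)=0.409268, √(2b)=0.818535; F=0.409268×(-50.235)=-20.559560, v=-3.733000/0.818535=-4.560585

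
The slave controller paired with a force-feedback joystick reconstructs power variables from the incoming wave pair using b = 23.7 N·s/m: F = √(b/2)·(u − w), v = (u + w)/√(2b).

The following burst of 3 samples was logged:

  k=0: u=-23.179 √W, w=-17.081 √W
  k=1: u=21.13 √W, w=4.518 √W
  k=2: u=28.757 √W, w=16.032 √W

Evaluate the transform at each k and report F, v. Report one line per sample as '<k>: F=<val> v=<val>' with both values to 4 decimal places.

k=0: u−w=-6.0980, u+w=-40.2600; √(b/2)=3.4424, √(2b)=6.8848; F=3.4424×(-6.098)=-20.9917, v=-40.2600/6.8848=-5.8477
k=1: u−w=16.6120, u+w=25.6480; √(b/2)=3.4424, √(2b)=6.8848; F=3.4424×16.612=57.1849, v=25.6480/6.8848=3.7253
k=2: u−w=12.7250, u+w=44.7890; √(b/2)=3.4424, √(2b)=6.8848; F=3.4424×12.725=43.8043, v=44.7890/6.8848=6.5055

0: F=-20.9917 v=-5.8477
1: F=57.1849 v=3.7253
2: F=43.8043 v=6.5055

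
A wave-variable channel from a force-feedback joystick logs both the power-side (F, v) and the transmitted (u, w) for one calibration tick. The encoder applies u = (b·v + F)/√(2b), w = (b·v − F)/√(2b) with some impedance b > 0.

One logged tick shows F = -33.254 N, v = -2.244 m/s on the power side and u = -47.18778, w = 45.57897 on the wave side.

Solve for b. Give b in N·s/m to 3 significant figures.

u + w = -1.60881;  u + w = √(2b)·v, so √(2b) = -1.60881/(-2.244) = 0.71694.
b = (√(2b))²/2 = 0.51400/2 = 0.25700.
(Check via u − w = 2F/√(2b): u − w = -92.76675, 2F/√(2b) = -92.76667.)

b = 0.257 N·s/m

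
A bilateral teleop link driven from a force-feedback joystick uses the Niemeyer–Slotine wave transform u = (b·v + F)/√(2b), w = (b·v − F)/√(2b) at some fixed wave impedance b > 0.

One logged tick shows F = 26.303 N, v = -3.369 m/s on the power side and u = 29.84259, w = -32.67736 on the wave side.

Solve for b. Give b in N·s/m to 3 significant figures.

b = 0.354 N·s/m

u + w = -2.8348;  u + w = √(2b)·v, so √(2b) = -2.8348/(-3.369) = 0.8414.
b = (√(2b))²/2 = 0.7080/2 = 0.3540.
(Check via u − w = 2F/√(2b): u − w = 62.5200, 2F/√(2b) = 62.5199.)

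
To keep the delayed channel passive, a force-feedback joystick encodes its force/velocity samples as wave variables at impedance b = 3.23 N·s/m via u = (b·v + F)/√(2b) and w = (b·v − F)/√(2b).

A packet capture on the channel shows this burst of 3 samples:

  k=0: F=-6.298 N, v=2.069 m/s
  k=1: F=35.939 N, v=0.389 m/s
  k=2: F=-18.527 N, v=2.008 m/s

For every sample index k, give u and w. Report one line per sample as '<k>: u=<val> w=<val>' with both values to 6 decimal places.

k=0: b·v=3.23×2.069=6.682870; √(2b)=2.541653; u=(6.682870+(-6.298))/2.541653=0.151425, w=(6.682870−(-6.298))/2.541653=5.107255
k=1: b·v=3.23×0.389=1.256470; √(2b)=2.541653; u=(1.256470+35.939)/2.541653=14.634362, w=(1.256470−35.939)/2.541653=-13.645659
k=2: b·v=3.23×2.008=6.485840; √(2b)=2.541653; u=(6.485840+(-18.527))/2.541653=-4.737531, w=(6.485840−(-18.527))/2.541653=9.841170

0: u=0.151425 w=5.107255
1: u=14.634362 w=-13.645659
2: u=-4.737531 w=9.841170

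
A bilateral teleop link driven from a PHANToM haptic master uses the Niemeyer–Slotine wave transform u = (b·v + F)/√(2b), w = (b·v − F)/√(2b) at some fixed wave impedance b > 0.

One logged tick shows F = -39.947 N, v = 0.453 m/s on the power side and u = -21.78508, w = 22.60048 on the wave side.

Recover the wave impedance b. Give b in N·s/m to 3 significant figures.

u + w = 0.81540;  u + w = √(2b)·v, so √(2b) = 0.81540/0.453 = 1.80000.
b = (√(2b))²/2 = 3.24000/2 = 1.62000.
(Check via u − w = 2F/√(2b): u − w = -44.38556, 2F/√(2b) = -44.38556.)

b = 1.62 N·s/m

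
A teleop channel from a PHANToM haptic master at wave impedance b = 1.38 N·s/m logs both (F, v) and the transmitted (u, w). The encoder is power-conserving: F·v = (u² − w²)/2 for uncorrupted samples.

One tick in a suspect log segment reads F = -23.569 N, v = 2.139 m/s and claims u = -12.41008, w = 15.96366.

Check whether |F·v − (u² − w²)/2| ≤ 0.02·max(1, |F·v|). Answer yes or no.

F·v = (-23.569)×2.139 = -50.4141 W.
(u² − w²)/2 = (154.0101 − 254.8384)/2 = -50.4142 W.
|Δ| = 0.0001;  2% of max(1, |F·v|) = 1.0083.

yes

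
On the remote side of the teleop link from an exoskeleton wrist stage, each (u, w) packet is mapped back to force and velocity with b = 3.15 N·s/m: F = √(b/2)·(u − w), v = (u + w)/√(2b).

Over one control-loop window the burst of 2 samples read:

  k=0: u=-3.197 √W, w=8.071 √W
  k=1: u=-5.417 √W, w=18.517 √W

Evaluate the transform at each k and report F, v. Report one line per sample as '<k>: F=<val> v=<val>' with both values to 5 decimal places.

0: F=-14.14123 v=1.94185
1: F=-30.03693 v=5.21916

k=0: u−w=-11.26800, u+w=4.87400; √(b/2)=1.25499, √(2b)=2.50998; F=1.25499×(-11.268)=-14.14123, v=4.87400/2.50998=1.94185
k=1: u−w=-23.93400, u+w=13.10000; √(b/2)=1.25499, √(2b)=2.50998; F=1.25499×(-23.934)=-30.03693, v=13.10000/2.50998=5.21916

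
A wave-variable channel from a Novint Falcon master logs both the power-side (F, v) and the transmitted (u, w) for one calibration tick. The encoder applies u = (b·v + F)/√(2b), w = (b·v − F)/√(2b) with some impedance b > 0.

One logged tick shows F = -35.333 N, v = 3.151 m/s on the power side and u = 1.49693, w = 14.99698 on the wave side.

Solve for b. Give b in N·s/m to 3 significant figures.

b = 13.7 N·s/m

u + w = 16.49391;  u + w = √(2b)·v, so √(2b) = 16.49391/3.151 = 5.23450.
b = (√(2b))²/2 = 27.39999/2 = 13.70000.
(Check via u − w = 2F/√(2b): u − w = -13.50005, 2F/√(2b) = -13.50005.)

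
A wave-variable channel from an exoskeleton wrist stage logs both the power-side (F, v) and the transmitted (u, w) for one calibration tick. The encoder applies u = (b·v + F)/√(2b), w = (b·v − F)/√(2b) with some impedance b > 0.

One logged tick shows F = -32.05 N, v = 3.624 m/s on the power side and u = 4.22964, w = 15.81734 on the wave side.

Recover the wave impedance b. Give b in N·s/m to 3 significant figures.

b = 15.3 N·s/m

u + w = 20.04698;  u + w = √(2b)·v, so √(2b) = 20.04698/3.624 = 5.53173.
b = (√(2b))²/2 = 30.60001/2 = 15.30000.
(Check via u − w = 2F/√(2b): u − w = -11.58770, 2F/√(2b) = -11.58770.)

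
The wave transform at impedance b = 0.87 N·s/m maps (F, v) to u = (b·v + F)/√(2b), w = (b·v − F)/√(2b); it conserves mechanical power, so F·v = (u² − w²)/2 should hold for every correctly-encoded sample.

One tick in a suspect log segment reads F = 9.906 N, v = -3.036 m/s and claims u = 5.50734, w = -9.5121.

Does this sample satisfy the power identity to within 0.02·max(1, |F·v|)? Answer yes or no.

yes

F·v = 9.906×(-3.036) = -30.07462 W.
(u² − w²)/2 = (30.33079 − 90.48005)/2 = -30.07463 W.
|Δ| = 0.00001;  2% of max(1, |F·v|) = 0.60149.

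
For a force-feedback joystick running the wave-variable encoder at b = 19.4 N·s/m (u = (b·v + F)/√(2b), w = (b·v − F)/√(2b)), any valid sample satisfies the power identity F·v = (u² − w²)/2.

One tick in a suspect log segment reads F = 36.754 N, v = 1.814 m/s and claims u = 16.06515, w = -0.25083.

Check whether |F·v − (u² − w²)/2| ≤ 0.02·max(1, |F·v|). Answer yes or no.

F·v = 36.754×1.814 = 66.6718 W.
(u² − w²)/2 = (258.0890 − 0.0629)/2 = 129.0131 W.
|Δ| = 62.3413;  2% of max(1, |F·v|) = 1.3334.

no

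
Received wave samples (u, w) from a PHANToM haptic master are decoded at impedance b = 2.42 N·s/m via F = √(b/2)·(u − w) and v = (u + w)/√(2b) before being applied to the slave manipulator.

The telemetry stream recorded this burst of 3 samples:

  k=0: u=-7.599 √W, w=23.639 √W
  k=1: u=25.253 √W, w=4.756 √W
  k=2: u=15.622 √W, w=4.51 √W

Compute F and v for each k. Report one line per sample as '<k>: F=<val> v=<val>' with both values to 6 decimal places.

k=0: u−w=-31.238000, u+w=16.040000; √(b/2)=1.100000, √(2b)=2.200000; F=1.100000×(-31.238)=-34.361800, v=16.040000/2.200000=7.290909
k=1: u−w=20.497000, u+w=30.009000; √(b/2)=1.100000, √(2b)=2.200000; F=1.100000×20.497=22.546700, v=30.009000/2.200000=13.640455
k=2: u−w=11.112000, u+w=20.132000; √(b/2)=1.100000, √(2b)=2.200000; F=1.100000×11.112=12.223200, v=20.132000/2.200000=9.150909

0: F=-34.361800 v=7.290909
1: F=22.546700 v=13.640455
2: F=12.223200 v=9.150909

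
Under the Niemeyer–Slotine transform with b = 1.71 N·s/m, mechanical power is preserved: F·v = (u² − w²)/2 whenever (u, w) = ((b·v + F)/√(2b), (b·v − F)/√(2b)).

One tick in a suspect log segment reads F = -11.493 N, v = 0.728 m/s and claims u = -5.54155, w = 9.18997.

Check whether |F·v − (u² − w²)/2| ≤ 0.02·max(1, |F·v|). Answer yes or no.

no

F·v = (-11.493)×0.728 = -8.3669 W.
(u² − w²)/2 = (30.7088 − 84.4555)/2 = -26.8734 W.
|Δ| = 18.5065;  2% of max(1, |F·v|) = 0.1673.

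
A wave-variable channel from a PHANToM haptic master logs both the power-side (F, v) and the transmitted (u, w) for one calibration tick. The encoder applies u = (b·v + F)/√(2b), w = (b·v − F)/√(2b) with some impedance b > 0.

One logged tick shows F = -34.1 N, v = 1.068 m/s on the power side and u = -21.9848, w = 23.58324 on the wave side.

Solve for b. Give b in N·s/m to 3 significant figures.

b = 1.12 N·s/m

u + w = 1.5984;  u + w = √(2b)·v, so √(2b) = 1.5984/1.068 = 1.4967.
b = (√(2b))²/2 = 2.2400/2 = 1.1200.
(Check via u − w = 2F/√(2b): u − w = -45.5680, 2F/√(2b) = -45.5679.)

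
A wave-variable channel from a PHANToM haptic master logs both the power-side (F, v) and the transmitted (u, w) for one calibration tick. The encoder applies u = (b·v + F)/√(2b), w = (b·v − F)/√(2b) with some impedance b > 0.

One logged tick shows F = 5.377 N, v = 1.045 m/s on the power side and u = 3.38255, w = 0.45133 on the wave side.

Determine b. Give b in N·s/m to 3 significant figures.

b = 6.73 N·s/m

u + w = 3.83388;  u + w = √(2b)·v, so √(2b) = 3.83388/1.045 = 3.66878.
b = (√(2b))²/2 = 13.45998/2 = 6.72999.
(Check via u − w = 2F/√(2b): u − w = 2.93122, 2F/√(2b) = 2.93122.)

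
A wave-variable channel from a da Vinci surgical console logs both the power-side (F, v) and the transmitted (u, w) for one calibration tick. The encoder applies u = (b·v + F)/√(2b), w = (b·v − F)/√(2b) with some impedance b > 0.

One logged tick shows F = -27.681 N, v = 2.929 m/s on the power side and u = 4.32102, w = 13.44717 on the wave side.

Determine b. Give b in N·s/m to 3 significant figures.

u + w = 17.76819;  u + w = √(2b)·v, so √(2b) = 17.76819/2.929 = 6.06630.
b = (√(2b))²/2 = 36.79998/2 = 18.39999.
(Check via u − w = 2F/√(2b): u − w = -9.12615, 2F/√(2b) = -9.12616.)

b = 18.4 N·s/m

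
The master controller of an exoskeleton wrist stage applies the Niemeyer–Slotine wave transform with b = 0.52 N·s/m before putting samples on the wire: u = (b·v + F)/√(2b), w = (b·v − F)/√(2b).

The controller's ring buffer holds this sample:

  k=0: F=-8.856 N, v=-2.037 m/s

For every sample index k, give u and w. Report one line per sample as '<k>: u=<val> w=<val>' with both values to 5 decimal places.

0: u=-9.72269 w=7.64535

k=0: b·v=0.52×(-2.037)=-1.05924; √(2b)=1.01980; u=(-1.05924+(-8.856))/1.01980=-9.72269, w=(-1.05924−(-8.856))/1.01980=7.64535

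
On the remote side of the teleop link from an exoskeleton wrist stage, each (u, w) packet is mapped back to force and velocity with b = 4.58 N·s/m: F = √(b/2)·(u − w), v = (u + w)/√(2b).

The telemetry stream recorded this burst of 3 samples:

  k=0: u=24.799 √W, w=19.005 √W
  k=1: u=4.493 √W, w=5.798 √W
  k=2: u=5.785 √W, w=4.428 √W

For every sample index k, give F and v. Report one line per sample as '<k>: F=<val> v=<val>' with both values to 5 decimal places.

0: F=8.76791 v=14.47325
1: F=-1.97482 v=3.40024
2: F=2.05351 v=3.37447

k=0: u−w=5.79400, u+w=43.80400; √(b/2)=1.51327, √(2b)=3.02655; F=1.51327×5.794=8.76791, v=43.80400/3.02655=14.47325
k=1: u−w=-1.30500, u+w=10.29100; √(b/2)=1.51327, √(2b)=3.02655; F=1.51327×(-1.305)=-1.97482, v=10.29100/3.02655=3.40024
k=2: u−w=1.35700, u+w=10.21300; √(b/2)=1.51327, √(2b)=3.02655; F=1.51327×1.357=2.05351, v=10.21300/3.02655=3.37447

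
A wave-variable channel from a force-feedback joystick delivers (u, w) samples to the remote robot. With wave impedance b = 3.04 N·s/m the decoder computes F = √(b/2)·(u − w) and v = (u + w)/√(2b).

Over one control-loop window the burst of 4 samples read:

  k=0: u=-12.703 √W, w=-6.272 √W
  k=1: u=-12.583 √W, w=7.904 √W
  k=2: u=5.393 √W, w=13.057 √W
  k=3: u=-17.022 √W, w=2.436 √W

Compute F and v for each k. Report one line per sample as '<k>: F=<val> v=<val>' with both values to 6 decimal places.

0: F=-7.928669 v=-7.695379
1: F=-25.258070 v=-1.897585
2: F=-9.448814 v=7.482463
3: F=-23.989434 v=-5.915404

k=0: u−w=-6.431000, u+w=-18.975000; √(b/2)=1.232883, √(2b)=2.465766; F=1.232883×(-6.431)=-7.928669, v=-18.975000/2.465766=-7.695379
k=1: u−w=-20.487000, u+w=-4.679000; √(b/2)=1.232883, √(2b)=2.465766; F=1.232883×(-20.487)=-25.258070, v=-4.679000/2.465766=-1.897585
k=2: u−w=-7.664000, u+w=18.450000; √(b/2)=1.232883, √(2b)=2.465766; F=1.232883×(-7.664)=-9.448814, v=18.450000/2.465766=7.482463
k=3: u−w=-19.458000, u+w=-14.586000; √(b/2)=1.232883, √(2b)=2.465766; F=1.232883×(-19.458)=-23.989434, v=-14.586000/2.465766=-5.915404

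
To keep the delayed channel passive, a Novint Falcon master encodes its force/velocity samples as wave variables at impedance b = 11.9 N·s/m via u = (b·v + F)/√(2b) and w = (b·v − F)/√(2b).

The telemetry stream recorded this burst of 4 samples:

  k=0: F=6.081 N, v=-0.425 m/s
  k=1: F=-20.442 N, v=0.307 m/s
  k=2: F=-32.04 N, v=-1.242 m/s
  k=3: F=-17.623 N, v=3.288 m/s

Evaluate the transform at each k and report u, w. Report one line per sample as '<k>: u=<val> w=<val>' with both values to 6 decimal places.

k=0: b·v=11.9×(-0.425)=-5.057500; √(2b)=4.878524; u=(-5.057500+6.081)/4.878524=0.209797, w=(-5.057500−6.081)/4.878524=-2.283170
k=1: b·v=11.9×0.307=3.653300; √(2b)=4.878524; u=(3.653300+(-20.442))/4.878524=-3.441348, w=(3.653300−(-20.442))/4.878524=4.939055
k=2: b·v=11.9×(-1.242)=-14.779800; √(2b)=4.878524; u=(-14.779800+(-32.04))/4.878524=-9.597123, w=(-14.779800−(-32.04))/4.878524=3.537996
k=3: b·v=11.9×3.288=39.127200; √(2b)=4.878524; u=(39.127200+(-17.623))/4.878524=4.407931, w=(39.127200−(-17.623))/4.878524=11.632657

0: u=0.209797 w=-2.283170
1: u=-3.441348 w=4.939055
2: u=-9.597123 w=3.537996
3: u=4.407931 w=11.632657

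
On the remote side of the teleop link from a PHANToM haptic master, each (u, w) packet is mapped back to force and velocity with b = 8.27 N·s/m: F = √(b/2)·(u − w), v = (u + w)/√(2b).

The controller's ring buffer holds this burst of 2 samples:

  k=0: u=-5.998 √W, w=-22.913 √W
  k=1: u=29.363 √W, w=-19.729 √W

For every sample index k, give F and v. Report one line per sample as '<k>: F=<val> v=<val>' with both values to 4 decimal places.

0: F=34.3961 v=-7.1088
1: F=99.8271 v=2.3689

k=0: u−w=16.9150, u+w=-28.9110; √(b/2)=2.0335, √(2b)=4.0669; F=2.0335×16.915=34.3961, v=-28.9110/4.0669=-7.1088
k=1: u−w=49.0920, u+w=9.6340; √(b/2)=2.0335, √(2b)=4.0669; F=2.0335×49.092=99.8271, v=9.6340/4.0669=2.3689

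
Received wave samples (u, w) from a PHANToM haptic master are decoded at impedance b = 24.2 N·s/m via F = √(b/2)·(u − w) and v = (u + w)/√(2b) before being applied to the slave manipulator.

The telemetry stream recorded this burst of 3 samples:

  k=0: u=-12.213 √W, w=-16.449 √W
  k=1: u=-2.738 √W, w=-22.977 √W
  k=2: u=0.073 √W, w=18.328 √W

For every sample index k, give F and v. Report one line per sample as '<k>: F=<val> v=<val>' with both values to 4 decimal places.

k=0: u−w=4.2360, u+w=-28.6620; √(b/2)=3.4785, √(2b)=6.9570; F=3.4785×4.236=14.7349, v=-28.6620/6.9570=-4.1199
k=1: u−w=20.2390, u+w=-25.7150; √(b/2)=3.4785, √(2b)=6.9570; F=3.4785×20.239=70.4015, v=-25.7150/6.9570=-3.6963
k=2: u−w=-18.2550, u+w=18.4010; √(b/2)=3.4785, √(2b)=6.9570; F=3.4785×(-18.255)=-63.5001, v=18.4010/6.9570=2.6450

0: F=14.7349 v=-4.1199
1: F=70.4015 v=-3.6963
2: F=-63.5001 v=2.6450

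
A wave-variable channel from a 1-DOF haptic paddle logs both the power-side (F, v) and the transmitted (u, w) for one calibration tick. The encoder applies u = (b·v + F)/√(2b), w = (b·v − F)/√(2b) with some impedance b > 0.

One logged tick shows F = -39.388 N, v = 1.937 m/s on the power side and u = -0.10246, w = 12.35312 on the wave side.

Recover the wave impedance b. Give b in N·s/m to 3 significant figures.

u + w = 12.25066;  u + w = √(2b)·v, so √(2b) = 12.25066/1.937 = 6.32455.
b = (√(2b))²/2 = 39.99998/2 = 19.99999.
(Check via u − w = 2F/√(2b): u − w = -12.45558, 2F/√(2b) = -12.45558.)

b = 20 N·s/m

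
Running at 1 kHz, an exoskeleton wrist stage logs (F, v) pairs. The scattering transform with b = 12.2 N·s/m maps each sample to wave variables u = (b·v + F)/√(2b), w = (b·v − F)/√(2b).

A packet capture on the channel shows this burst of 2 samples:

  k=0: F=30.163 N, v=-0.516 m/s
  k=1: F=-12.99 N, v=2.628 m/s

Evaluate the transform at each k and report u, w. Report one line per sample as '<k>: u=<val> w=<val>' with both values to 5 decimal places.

k=0: b·v=12.2×(-0.516)=-6.29520; √(2b)=4.93964; u=(-6.29520+30.163)/4.93964=4.83189, w=(-6.29520−30.163)/4.93964=-7.38075
k=1: b·v=12.2×2.628=32.06160; √(2b)=4.93964; u=(32.06160+(-12.99))/4.93964=3.86093, w=(32.06160−(-12.99))/4.93964=9.12043

0: u=4.83189 w=-7.38075
1: u=3.86093 w=9.12043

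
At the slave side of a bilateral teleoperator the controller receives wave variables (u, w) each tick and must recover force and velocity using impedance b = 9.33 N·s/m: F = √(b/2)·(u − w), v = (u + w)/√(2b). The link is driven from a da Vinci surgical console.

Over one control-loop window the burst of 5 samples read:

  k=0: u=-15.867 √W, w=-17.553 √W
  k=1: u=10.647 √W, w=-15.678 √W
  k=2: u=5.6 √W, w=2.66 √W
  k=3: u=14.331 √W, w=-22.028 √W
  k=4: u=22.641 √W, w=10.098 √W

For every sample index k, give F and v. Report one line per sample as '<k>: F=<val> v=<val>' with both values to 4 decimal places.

k=0: u−w=1.6860, u+w=-33.4200; √(b/2)=2.1599, √(2b)=4.3197; F=2.1599×1.686=3.6415, v=-33.4200/4.3197=-7.7366
k=1: u−w=26.3250, u+w=-5.0310; √(b/2)=2.1599, √(2b)=4.3197; F=2.1599×26.325=56.8583, v=-5.0310/4.3197=-1.1647
k=2: u−w=2.9400, u+w=8.2600; √(b/2)=2.1599, √(2b)=4.3197; F=2.1599×2.94=6.3500, v=8.2600/4.3197=1.9122
k=3: u−w=36.3590, u+w=-7.6970; √(b/2)=2.1599, √(2b)=4.3197; F=2.1599×36.359=78.5304, v=-7.6970/4.3197=-1.7818
k=4: u−w=12.5430, u+w=32.7390; √(b/2)=2.1599, √(2b)=4.3197; F=2.1599×12.543=27.0911, v=32.7390/4.3197=7.5790

0: F=3.6415 v=-7.7366
1: F=56.8583 v=-1.1647
2: F=6.3500 v=1.9122
3: F=78.5304 v=-1.7818
4: F=27.0911 v=7.5790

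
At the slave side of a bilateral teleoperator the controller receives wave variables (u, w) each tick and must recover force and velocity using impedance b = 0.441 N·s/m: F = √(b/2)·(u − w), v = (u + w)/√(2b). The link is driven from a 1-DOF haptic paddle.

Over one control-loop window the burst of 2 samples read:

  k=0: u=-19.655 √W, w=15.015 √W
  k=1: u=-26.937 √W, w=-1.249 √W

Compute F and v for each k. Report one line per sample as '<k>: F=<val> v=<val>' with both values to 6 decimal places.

0: F=-16.280140 v=-4.940645
1: F=-12.062424 v=-30.012291

k=0: u−w=-34.670000, u+w=-4.640000; √(b/2)=0.469574, √(2b)=0.939149; F=0.469574×(-34.67)=-16.280140, v=-4.640000/0.939149=-4.940645
k=1: u−w=-25.688000, u+w=-28.186000; √(b/2)=0.469574, √(2b)=0.939149; F=0.469574×(-25.688)=-12.062424, v=-28.186000/0.939149=-30.012291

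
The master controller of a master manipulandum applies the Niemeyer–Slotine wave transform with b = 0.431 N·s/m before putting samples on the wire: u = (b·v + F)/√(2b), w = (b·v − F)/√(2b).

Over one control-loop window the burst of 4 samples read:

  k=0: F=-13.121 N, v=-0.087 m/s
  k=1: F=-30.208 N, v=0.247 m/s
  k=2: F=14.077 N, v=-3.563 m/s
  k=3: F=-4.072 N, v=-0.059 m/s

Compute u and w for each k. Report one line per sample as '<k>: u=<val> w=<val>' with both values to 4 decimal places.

0: u=-14.1727 w=14.0919
1: u=-32.4217 w=32.6510
2: u=13.5080 w=-16.8160
3: u=-4.4132 w=4.3585

k=0: b·v=0.431×(-0.087)=-0.0375; √(2b)=0.9284; u=(-0.0375+(-13.121))/0.9284=-14.1727, w=(-0.0375−(-13.121))/0.9284=14.0919
k=1: b·v=0.431×0.247=0.1065; √(2b)=0.9284; u=(0.1065+(-30.208))/0.9284=-32.4217, w=(0.1065−(-30.208))/0.9284=32.6510
k=2: b·v=0.431×(-3.563)=-1.5357; √(2b)=0.9284; u=(-1.5357+14.077)/0.9284=13.5080, w=(-1.5357−14.077)/0.9284=-16.8160
k=3: b·v=0.431×(-0.059)=-0.0254; √(2b)=0.9284; u=(-0.0254+(-4.072))/0.9284=-4.4132, w=(-0.0254−(-4.072))/0.9284=4.3585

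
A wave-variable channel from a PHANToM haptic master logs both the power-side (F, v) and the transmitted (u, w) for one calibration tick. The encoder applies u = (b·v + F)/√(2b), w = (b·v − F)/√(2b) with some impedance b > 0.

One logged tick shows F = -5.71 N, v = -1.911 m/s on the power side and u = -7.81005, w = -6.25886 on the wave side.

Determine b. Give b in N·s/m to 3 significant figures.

b = 27.1 N·s/m

u + w = -14.06891;  u + w = √(2b)·v, so √(2b) = -14.06891/(-1.911) = 7.36207.
b = (√(2b))²/2 = 54.20003/2 = 27.10002.
(Check via u − w = 2F/√(2b): u − w = -1.55119, 2F/√(2b) = -1.55119.)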